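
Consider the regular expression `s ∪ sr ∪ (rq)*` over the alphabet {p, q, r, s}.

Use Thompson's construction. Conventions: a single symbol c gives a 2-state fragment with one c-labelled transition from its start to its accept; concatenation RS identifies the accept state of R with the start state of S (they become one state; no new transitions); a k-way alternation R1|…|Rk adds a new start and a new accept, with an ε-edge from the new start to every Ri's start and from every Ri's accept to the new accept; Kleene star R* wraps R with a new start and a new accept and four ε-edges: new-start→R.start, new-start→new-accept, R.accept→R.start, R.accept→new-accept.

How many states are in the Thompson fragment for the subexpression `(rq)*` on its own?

5

Fragment for `(rq)*`:
Each of the 2 symbol leaves contributes a 2-state fragment.
  rq = 3 states
  (rq)* = 5 states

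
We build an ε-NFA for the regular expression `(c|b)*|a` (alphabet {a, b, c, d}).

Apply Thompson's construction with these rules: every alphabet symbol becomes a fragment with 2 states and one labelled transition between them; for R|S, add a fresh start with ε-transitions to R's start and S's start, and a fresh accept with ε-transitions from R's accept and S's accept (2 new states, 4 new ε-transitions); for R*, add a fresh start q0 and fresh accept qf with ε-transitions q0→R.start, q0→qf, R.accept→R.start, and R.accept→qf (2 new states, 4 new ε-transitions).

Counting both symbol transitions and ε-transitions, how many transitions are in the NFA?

Bottom-up over the parse tree:
Each of the 3 symbol leaves contributes 1 transition (1 symbol, 0 ε).
  c|b : 6 transitions (2 symbol, 4 ε)
  (c|b)* : 10 transitions (2 symbol, 8 ε)
  (c|b)*|a : 15 transitions (3 symbol, 12 ε)

15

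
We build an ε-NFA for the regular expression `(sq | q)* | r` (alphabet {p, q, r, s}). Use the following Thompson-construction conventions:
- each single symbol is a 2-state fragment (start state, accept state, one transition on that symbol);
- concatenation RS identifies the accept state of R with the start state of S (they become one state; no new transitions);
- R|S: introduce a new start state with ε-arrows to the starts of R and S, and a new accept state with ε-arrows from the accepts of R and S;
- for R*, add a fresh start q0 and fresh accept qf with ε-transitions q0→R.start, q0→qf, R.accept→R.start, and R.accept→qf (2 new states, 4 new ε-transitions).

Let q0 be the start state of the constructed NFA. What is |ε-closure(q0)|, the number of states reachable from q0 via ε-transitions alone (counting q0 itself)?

8

Compute the ε-closure size of each fragment's start state recursively; a symbol fragment's start has no outgoing ε-edge, so its closure is just itself (size 1).
  sq — same as the first factor's closure: |closure| = 1
  sq | q — new start ε-reaches every alternative's start; none of them accept ε, so the new accept is not reached: |closure| = 1 + 1 + 1 = 3
  (sq | q)* — |closure| = 1 (new start) + 3 (body) + 1 (new accept) = 5
  (sq | q)* | r — |closure| = 1 (new start) + (5 + 1) + 1 (new accept, since some branch ε-reaches its own accept) = 8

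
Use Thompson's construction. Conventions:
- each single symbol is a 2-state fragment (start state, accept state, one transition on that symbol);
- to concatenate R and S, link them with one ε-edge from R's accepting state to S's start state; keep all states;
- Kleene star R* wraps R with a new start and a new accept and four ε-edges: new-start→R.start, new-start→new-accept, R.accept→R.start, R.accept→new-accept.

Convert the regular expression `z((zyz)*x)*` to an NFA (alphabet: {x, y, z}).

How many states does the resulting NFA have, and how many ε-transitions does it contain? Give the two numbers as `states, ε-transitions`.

14, 12

Building bottom-up:
Each of the 5 symbol leaves contributes 2 states and 0 ε-transitions.
  zyz — 6 states, 2 ε-transitions
  (zyz)* — 8 states, 6 ε-transitions
  (zyz)*x — 10 states, 7 ε-transitions
  ((zyz)*x)* — 12 states, 11 ε-transitions
  z((zyz)*x)* — 14 states, 12 ε-transitions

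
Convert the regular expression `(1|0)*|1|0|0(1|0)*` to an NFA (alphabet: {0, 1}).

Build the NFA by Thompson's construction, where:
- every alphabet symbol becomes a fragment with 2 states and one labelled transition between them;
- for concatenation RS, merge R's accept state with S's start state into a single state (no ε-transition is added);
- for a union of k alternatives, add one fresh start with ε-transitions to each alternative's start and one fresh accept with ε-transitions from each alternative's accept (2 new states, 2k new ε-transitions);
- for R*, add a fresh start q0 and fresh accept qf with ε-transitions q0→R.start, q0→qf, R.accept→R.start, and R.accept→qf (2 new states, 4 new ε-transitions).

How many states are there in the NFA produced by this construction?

23

Per subexpression:
Each of the 7 symbol leaves contributes a 2-state fragment.
  1|0 : 6 states
  (1|0)* : 8 states
  1|0 : 6 states
  (1|0)* : 8 states
  0(1|0)* : 9 states
  (1|0)*|1|0|0(1|0)* : 23 states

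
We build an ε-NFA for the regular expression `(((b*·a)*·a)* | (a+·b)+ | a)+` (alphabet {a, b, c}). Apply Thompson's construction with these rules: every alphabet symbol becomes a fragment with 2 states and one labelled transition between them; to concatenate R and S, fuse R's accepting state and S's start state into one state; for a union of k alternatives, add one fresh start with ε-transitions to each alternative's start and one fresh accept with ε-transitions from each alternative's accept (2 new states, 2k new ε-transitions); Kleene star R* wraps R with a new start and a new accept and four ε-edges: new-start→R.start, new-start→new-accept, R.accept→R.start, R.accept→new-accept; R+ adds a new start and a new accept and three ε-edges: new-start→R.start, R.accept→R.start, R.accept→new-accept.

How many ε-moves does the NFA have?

Building bottom-up:
Each of the 6 symbol leaves contributes 0 ε-transitions.
  b* = 4 ε-transitions
  b*·a = 4 ε-transitions
  (b*·a)* = 8 ε-transitions
  (b*·a)*·a = 8 ε-transitions
  ((b*·a)*·a)* = 12 ε-transitions
  a+ = 3 ε-transitions
  a+·b = 3 ε-transitions
  (a+·b)+ = 6 ε-transitions
  ((b*·a)*·a)* | (a+·b)+ | a = 24 ε-transitions
  (((b*·a)*·a)* | (a+·b)+ | a)+ = 27 ε-transitions

27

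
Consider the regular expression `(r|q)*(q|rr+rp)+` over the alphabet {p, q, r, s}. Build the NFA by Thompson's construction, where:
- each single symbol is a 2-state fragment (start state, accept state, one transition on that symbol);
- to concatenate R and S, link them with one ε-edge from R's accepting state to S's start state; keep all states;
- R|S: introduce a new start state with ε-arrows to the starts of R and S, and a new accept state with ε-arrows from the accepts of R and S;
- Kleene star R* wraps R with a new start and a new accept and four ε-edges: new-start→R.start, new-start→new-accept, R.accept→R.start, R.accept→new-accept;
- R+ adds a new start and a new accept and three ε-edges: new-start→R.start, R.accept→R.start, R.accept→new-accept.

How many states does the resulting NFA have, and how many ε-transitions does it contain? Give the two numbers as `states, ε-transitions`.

Building bottom-up:
Each of the 7 symbol leaves contributes 2 states and 0 ε-transitions.
  r|q — 6 states, 4 ε-transitions
  (r|q)* — 8 states, 8 ε-transitions
  r+ — 4 states, 3 ε-transitions
  rr+rp — 10 states, 6 ε-transitions
  q|rr+rp — 14 states, 10 ε-transitions
  (q|rr+rp)+ — 16 states, 13 ε-transitions
  (r|q)*(q|rr+rp)+ — 24 states, 22 ε-transitions

24, 22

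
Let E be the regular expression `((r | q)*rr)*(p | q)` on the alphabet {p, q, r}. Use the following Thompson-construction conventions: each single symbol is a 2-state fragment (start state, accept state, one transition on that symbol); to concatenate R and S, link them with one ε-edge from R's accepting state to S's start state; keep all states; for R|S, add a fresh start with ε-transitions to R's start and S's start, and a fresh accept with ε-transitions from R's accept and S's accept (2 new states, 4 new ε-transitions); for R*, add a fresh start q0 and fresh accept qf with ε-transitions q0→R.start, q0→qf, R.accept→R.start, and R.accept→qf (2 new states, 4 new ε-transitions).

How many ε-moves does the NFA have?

19

Recursing over subexpressions:
Each of the 6 symbol leaves contributes 0 ε-transitions.
  r | q — 4 ε-transitions
  (r | q)* — 8 ε-transitions
  (r | q)*rr — 10 ε-transitions
  ((r | q)*rr)* — 14 ε-transitions
  p | q — 4 ε-transitions
  ((r | q)*rr)*(p | q) — 19 ε-transitions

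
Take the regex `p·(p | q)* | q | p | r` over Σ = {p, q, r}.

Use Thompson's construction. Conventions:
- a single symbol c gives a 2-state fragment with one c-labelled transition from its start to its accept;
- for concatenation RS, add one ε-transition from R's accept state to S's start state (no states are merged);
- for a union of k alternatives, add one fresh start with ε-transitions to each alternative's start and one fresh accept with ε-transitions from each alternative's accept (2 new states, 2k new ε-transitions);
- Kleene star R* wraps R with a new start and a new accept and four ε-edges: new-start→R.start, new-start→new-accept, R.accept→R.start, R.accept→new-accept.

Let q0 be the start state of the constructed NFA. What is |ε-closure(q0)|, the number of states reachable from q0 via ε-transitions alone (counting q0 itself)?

5

Work bottom-up. For each fragment F, track |ε-closure(F.start)| and whether F's accept lies in that closure (i.e. whether F accepts ε). A single-symbol fragment has closure size 1 and does not accept ε.
  p | q : C = 1 + 1 + 1 = 3 (the new accept is not ε-reachable since no branch accepts ε)
  (p | q)* : new start has ε-edges to the inner start and to the new accept, so C = 2 + 3 = 5
  p·(p | q)* : C equals the left operand's closure size = 1 (its accept is not ε-reachable, so the closure stops there)
  p·(p | q)* | q | p | r : C = 1 + 1 + 1 + 1 + 1 = 5 (the new accept is not ε-reachable since no branch accepts ε)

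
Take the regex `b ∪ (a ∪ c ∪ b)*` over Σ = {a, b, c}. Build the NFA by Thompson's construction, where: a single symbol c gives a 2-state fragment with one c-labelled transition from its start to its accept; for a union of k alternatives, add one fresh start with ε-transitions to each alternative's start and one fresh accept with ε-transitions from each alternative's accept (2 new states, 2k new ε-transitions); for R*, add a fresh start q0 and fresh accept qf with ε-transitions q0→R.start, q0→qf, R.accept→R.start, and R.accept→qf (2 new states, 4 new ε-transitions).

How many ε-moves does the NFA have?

14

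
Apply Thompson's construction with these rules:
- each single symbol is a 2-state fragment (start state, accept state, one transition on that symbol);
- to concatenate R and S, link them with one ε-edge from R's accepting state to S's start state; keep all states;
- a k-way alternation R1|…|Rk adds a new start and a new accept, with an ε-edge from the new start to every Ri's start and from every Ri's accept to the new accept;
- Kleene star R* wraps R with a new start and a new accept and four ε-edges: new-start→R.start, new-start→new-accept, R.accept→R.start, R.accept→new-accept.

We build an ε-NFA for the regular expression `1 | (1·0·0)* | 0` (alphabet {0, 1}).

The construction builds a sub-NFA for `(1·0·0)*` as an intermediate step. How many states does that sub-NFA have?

Fragment for `(1·0·0)*`:
Each of the 3 symbol leaves contributes a 2-state fragment.
  1·0·0 — 6 states
  (1·0·0)* — 8 states

8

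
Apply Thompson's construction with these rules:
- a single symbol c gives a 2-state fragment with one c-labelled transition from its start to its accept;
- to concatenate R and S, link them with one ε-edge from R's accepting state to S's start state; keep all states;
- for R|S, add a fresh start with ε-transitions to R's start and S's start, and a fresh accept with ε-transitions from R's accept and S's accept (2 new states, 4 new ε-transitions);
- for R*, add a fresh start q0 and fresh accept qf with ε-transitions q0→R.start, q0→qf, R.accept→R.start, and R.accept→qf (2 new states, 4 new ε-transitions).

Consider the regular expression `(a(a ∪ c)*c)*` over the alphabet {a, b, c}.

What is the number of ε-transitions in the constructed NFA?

Bottom-up over the parse tree:
Each of the 4 symbol leaves contributes 0 ε-transitions.
  a ∪ c = 4 ε-transitions
  (a ∪ c)* = 8 ε-transitions
  a(a ∪ c)*c = 10 ε-transitions
  (a(a ∪ c)*c)* = 14 ε-transitions

14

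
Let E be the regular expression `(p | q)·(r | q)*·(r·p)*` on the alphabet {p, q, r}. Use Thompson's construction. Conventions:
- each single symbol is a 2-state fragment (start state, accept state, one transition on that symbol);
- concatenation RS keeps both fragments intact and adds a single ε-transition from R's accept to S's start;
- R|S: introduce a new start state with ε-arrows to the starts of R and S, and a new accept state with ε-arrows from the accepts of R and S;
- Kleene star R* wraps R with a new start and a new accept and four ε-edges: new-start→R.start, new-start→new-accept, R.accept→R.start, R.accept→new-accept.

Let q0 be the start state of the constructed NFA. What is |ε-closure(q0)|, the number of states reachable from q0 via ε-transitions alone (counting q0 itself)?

3

Let C(F) = |ε-closure(F.start)| within fragment F, and note whether F accepts ε. Symbol fragments have C = 1 and do not accept ε. Then:
  p | q : |ε-closure| = 1 + 1 + 1 = 3 (the new accept is not ε-reachable since no branch accepts ε)
  r | q : new start ε-reaches every alternative's start; none of them accept ε, so the new accept is not reached: |ε-closure| = 1 + 1 + 1 = 3
  (r | q)* : |ε-closure| = 1 (new start) + 3 (body) + 1 (new accept) = 5
  r·p : |ε-closure| equals the left operand's closure size = 1 (its accept is not ε-reachable, so the closure stops there)
  (r·p)* : the star's fresh start ε-reaches both the body's start and the fresh accept: |ε-closure| = 2 + 1 = 3
  (p | q)·(r | q)*·(r·p)* : same as the first factor's closure: |ε-closure| = 3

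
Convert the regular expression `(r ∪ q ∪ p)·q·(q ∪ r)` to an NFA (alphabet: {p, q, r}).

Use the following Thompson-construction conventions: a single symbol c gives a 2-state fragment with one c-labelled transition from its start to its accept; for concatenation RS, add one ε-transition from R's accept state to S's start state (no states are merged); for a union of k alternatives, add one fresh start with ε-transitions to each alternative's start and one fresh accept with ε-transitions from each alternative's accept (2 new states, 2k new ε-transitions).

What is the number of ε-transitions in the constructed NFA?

By structural recursion:
Each of the 6 symbol leaves contributes 0 ε-transitions.
  r ∪ q ∪ p : 6 ε-transitions
  q ∪ r : 4 ε-transitions
  (r ∪ q ∪ p)·q·(q ∪ r) : 12 ε-transitions

12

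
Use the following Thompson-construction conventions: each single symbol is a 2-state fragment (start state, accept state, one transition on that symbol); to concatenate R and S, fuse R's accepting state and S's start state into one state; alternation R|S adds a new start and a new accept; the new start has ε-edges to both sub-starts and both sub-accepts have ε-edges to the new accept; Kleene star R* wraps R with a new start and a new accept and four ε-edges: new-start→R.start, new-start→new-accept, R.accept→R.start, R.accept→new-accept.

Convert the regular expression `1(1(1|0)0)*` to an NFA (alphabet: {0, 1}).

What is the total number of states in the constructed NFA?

11

Recursing over subexpressions:
Each of the 5 symbol leaves contributes a 2-state fragment.
  1|0 — 6 states
  1(1|0)0 — 8 states
  (1(1|0)0)* — 10 states
  1(1(1|0)0)* — 11 states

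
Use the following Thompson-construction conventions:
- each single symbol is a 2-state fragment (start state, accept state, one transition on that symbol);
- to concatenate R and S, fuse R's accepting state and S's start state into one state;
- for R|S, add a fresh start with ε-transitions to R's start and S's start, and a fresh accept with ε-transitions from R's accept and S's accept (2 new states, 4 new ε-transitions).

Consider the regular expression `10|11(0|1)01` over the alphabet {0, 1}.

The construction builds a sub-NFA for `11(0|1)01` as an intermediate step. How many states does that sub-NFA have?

Fragment for `11(0|1)01`:
Each of the 6 symbol leaves contributes a 2-state fragment.
  0|1 = 6 states
  11(0|1)01 = 10 states

10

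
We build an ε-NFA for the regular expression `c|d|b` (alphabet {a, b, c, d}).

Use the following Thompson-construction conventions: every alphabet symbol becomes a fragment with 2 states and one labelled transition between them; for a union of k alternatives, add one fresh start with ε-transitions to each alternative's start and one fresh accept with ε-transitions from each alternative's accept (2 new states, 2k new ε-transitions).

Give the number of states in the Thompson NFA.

Recursing over subexpressions:
Each of the 3 symbol leaves contributes a 2-state fragment.
  c|d|b — 8 states

8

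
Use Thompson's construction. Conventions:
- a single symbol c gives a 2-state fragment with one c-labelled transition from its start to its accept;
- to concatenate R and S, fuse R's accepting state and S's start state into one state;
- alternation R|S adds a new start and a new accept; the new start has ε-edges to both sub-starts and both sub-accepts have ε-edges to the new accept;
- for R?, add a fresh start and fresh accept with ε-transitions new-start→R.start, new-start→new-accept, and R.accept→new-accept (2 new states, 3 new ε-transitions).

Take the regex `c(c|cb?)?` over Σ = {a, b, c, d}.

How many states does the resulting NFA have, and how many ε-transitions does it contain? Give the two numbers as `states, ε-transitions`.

Building bottom-up:
Each of the 4 symbol leaves contributes 2 states and 0 ε-transitions.
  b? — 4 states, 3 ε-transitions
  cb? — 5 states, 3 ε-transitions
  c|cb? — 9 states, 7 ε-transitions
  (c|cb?)? — 11 states, 10 ε-transitions
  c(c|cb?)? — 12 states, 10 ε-transitions

12, 10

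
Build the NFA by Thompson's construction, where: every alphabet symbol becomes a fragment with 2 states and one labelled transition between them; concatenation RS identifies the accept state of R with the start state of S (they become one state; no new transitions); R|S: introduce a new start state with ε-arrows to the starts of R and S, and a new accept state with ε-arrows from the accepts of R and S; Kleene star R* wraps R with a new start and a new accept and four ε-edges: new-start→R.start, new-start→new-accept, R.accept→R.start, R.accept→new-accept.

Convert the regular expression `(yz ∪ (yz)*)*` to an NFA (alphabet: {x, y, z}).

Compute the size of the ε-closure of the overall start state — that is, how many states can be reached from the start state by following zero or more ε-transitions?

Compute the ε-closure size of each fragment's start state recursively; a symbol fragment's start has no outgoing ε-edge, so its closure is just itself (size 1).
  yz — C equals the left operand's closure size = 1 (its accept is not ε-reachable, so the closure stops there)
  yz — C equals the left operand's closure size = 1 (its accept is not ε-reachable, so the closure stops there)
  (yz)* — the star's fresh start ε-reaches both the body's start and the fresh accept: C = 2 + 1 = 3
  yz ∪ (yz)* — new start ε-reaches every alternative's start; at least one alternative accepts ε, so the union's new accept is reached too: C = 1 + 1 + 3 + 1 = 6
  (yz ∪ (yz)*)* — the star's fresh start ε-reaches both the body's start and the fresh accept: C = 2 + 6 = 8

8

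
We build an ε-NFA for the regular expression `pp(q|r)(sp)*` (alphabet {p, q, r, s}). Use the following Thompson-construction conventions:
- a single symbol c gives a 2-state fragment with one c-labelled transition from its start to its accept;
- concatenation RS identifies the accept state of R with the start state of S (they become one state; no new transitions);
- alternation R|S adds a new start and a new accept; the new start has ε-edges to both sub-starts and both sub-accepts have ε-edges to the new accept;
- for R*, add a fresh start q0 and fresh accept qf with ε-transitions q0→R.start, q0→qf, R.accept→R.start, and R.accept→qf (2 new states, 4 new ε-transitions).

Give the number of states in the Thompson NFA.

Per subexpression:
Each of the 6 symbol leaves contributes a 2-state fragment.
  q|r → 6 states
  sp → 3 states
  (sp)* → 5 states
  pp(q|r)(sp)* → 12 states

12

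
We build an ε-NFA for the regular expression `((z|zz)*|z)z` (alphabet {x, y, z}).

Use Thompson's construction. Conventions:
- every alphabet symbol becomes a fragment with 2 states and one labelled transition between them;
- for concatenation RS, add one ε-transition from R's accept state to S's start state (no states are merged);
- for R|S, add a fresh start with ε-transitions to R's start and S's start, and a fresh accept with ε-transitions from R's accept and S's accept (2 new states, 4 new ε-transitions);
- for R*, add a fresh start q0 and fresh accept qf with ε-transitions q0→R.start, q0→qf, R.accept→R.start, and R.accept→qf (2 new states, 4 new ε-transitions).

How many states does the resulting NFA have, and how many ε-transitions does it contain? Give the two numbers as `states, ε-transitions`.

By structural recursion:
Each of the 5 symbol leaves contributes 2 states and 0 ε-transitions.
  zz : 4 states, 1 ε-transition
  z|zz : 8 states, 5 ε-transitions
  (z|zz)* : 10 states, 9 ε-transitions
  (z|zz)*|z : 14 states, 13 ε-transitions
  ((z|zz)*|z)z : 16 states, 14 ε-transitions

16, 14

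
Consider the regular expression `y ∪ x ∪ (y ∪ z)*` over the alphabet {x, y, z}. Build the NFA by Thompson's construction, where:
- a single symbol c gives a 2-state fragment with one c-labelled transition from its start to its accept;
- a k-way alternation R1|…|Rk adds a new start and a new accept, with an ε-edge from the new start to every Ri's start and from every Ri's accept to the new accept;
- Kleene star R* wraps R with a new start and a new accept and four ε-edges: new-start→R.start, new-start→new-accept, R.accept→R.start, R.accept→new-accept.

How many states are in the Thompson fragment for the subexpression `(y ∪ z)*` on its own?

Fragment for `(y ∪ z)*`:
Each of the 2 symbol leaves contributes a 2-state fragment.
  y ∪ z → 6 states
  (y ∪ z)* → 8 states

8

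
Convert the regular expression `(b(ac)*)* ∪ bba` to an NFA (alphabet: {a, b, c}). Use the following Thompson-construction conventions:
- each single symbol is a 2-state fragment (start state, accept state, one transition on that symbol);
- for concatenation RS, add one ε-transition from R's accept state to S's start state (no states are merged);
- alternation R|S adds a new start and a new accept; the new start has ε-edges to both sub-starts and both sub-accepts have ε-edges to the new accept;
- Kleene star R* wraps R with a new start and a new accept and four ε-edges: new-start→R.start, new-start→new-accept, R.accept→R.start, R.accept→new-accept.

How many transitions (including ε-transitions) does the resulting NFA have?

Per subexpression:
Each of the 6 symbol leaves contributes 1 transition (1 symbol, 0 ε).
  ac = 3 transitions (2 symbol, 1 ε)
  (ac)* = 7 transitions (2 symbol, 5 ε)
  b(ac)* = 9 transitions (3 symbol, 6 ε)
  (b(ac)*)* = 13 transitions (3 symbol, 10 ε)
  bba = 5 transitions (3 symbol, 2 ε)
  (b(ac)*)* ∪ bba = 22 transitions (6 symbol, 16 ε)

22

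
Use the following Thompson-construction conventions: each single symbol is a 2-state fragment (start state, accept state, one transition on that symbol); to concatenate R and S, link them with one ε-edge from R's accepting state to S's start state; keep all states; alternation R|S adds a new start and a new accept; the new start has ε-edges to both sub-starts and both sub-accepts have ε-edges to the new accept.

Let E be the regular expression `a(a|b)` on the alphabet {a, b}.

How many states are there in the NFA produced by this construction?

Bottom-up over the parse tree:
Each of the 3 symbol leaves contributes a 2-state fragment.
  a|b — 6 states
  a(a|b) — 8 states

8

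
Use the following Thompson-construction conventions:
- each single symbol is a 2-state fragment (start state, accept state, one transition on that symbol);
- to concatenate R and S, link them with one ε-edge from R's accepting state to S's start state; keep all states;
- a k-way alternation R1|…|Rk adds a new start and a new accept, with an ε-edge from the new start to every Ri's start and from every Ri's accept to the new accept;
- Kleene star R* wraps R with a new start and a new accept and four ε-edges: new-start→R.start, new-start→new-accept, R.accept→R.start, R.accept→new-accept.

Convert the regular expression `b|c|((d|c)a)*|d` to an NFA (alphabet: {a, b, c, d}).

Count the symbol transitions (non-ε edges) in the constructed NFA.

6

Building bottom-up:
Each of the 6 symbol leaves contributes exactly 1 symbol transition.
  d|c → 2 symbol transitions
  (d|c)a → 3 symbol transitions
  ((d|c)a)* → 3 symbol transitions
  b|c|((d|c)a)*|d → 6 symbol transitions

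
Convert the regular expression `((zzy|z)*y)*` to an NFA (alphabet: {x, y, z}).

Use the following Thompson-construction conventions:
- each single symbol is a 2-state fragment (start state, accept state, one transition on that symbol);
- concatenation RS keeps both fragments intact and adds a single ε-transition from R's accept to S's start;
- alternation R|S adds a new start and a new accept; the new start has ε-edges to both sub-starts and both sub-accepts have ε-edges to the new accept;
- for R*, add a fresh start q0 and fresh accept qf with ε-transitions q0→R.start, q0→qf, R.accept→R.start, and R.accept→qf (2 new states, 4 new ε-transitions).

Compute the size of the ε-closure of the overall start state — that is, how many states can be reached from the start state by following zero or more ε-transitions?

8

Let C(F) = |ε-closure(F.start)| within fragment F, and note whether F accepts ε. Symbol fragments have C = 1 and do not accept ε. Then:
  zzy : same as the first factor's closure: |closure| = 1
  zzy|z : new start ε-reaches every alternative's start; none of them accept ε, so the new accept is not reached: |closure| = 1 + 1 + 1 = 3
  (zzy|z)* : new start has ε-edges to the inner start and to the new accept, so |closure| = 2 + 3 = 5
  (zzy|z)*y : the left operand accepts ε, so the closure extends into the next operand (via the concat ε-link); |closure| = 5 + 1 = 6
  ((zzy|z)*y)* : new start has ε-edges to the inner start and to the new accept, so |closure| = 2 + 6 = 8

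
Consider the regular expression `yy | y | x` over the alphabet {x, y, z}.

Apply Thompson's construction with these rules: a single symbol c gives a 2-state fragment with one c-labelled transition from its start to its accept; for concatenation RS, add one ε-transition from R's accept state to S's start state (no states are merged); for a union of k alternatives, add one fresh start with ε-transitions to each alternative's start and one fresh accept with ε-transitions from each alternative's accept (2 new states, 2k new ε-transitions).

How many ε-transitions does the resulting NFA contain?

7

Per subexpression:
Each of the 4 symbol leaves contributes 0 ε-transitions.
  yy — 1 ε-transition
  yy | y | x — 7 ε-transitions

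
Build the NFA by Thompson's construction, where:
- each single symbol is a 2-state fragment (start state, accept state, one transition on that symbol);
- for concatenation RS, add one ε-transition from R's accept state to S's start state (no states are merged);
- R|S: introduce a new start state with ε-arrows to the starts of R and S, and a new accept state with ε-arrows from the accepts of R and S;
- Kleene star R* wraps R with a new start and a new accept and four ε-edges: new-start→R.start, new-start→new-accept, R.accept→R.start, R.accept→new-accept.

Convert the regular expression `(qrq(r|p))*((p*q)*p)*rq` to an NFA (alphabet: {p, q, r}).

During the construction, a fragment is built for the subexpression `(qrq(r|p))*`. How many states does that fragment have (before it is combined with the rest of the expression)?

14

Fragment for `(qrq(r|p))*`:
Each of the 5 symbol leaves contributes a 2-state fragment.
  r|p : 6 states
  qrq(r|p) : 12 states
  (qrq(r|p))* : 14 states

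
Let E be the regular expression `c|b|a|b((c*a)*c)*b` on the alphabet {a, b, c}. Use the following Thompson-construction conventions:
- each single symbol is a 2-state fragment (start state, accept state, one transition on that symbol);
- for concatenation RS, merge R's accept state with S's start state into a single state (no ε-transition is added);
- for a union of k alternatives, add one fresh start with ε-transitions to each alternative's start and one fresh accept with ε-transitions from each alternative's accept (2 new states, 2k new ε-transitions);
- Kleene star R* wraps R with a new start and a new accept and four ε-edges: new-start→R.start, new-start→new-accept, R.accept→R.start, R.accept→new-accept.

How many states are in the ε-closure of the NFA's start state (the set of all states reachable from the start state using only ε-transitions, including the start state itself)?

Let C(F) = |ε-closure(F.start)| within fragment F, and note whether F accepts ε. Symbol fragments have C = 1 and do not accept ε. Then:
  c* — the star's fresh start ε-reaches both the body's start and the fresh accept: |closure| = 2 + 1 = 3
  c*a — |closure| = 3 + (1−1) = 3 (closure spills across the concat boundary because the left factor accepts ε)
  (c*a)* — new start has ε-edges to the inner start and to the new accept, so |closure| = 2 + 3 = 5
  (c*a)*c — the left operand accepts ε, so the closure extends into the next operand (the shared merged state is already counted); |closure| = 5 + (1−1) = 5
  ((c*a)*c)* — new start has ε-edges to the inner start and to the new accept, so |closure| = 2 + 5 = 7
  b((c*a)*c)*b — same as the first factor's closure: |closure| = 1
  c|b|a|b((c*a)*c)*b — new start ε-reaches every alternative's start; none of them accept ε, so the new accept is not reached: |closure| = 1 + 1 + 1 + 1 + 1 = 5

5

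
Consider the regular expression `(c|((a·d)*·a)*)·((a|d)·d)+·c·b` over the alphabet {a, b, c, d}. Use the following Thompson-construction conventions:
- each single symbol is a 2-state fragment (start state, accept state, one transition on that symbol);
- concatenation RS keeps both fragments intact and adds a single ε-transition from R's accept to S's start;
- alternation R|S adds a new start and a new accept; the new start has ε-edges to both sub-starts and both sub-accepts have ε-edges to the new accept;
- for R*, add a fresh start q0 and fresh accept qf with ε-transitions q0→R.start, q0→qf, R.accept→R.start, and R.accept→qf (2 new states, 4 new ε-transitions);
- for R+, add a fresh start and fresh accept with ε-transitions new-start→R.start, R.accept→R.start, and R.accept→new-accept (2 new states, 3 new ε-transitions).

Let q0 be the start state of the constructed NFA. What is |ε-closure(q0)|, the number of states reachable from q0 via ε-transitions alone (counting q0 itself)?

13

Work bottom-up. For each fragment F, track |ε-closure(F.start)| and whether F's accept lies in that closure (i.e. whether F accepts ε). A single-symbol fragment has closure size 1 and does not accept ε.
  a·d → C equals the left operand's closure size = 1 (its accept is not ε-reachable, so the closure stops there)
  (a·d)* → the star's fresh start ε-reaches both the body's start and the fresh accept: C = 2 + 1 = 3
  (a·d)*·a → C = 3 + 1 = 4 (closure spills across the concat boundary because the left factor accepts ε)
  ((a·d)*·a)* → the star's fresh start ε-reaches both the body's start and the fresh accept: C = 2 + 4 = 6
  c|((a·d)*·a)* → C = 1 (new start) + (1 + 6) + 1 (new accept, since some branch ε-reaches its own accept) = 9
  a|d → C = 1 + 1 + 1 = 3 (the new accept is not ε-reachable since no branch accepts ε)
  (a|d)·d → C equals the left operand's closure size = 3 (its accept is not ε-reachable, so the closure stops there)
  ((a|d)·d)+ → new start ε-reaches only the body's start; the new accept needs a symbol first: C = 1 + 3 = 4
  (c|((a·d)*·a)*)·((a|d)·d)+·c·b → C = 9 + 4 = 13 (closure spills across the concat boundary because the left factor accepts ε)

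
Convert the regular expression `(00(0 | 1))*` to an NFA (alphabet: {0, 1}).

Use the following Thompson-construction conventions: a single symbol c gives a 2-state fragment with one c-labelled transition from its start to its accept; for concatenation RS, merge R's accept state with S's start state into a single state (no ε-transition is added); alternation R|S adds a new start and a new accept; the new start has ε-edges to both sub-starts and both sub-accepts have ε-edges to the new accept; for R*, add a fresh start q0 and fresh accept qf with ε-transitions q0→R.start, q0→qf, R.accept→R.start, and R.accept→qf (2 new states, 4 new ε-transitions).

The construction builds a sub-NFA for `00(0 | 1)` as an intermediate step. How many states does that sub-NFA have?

Fragment for `00(0 | 1)`:
Each of the 4 symbol leaves contributes a 2-state fragment.
  0 | 1 = 6 states
  00(0 | 1) = 8 states

8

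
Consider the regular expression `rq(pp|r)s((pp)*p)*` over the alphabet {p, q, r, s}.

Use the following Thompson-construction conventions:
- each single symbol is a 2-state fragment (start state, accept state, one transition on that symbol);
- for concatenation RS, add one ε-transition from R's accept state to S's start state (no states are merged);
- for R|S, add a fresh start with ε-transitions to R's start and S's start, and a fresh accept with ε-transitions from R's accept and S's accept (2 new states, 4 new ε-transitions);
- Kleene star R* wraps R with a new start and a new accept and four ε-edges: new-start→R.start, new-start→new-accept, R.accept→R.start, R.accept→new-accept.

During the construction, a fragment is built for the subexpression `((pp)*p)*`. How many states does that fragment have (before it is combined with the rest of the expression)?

10

Fragment for `((pp)*p)*`:
Each of the 3 symbol leaves contributes a 2-state fragment.
  pp → 4 states
  (pp)* → 6 states
  (pp)*p → 8 states
  ((pp)*p)* → 10 states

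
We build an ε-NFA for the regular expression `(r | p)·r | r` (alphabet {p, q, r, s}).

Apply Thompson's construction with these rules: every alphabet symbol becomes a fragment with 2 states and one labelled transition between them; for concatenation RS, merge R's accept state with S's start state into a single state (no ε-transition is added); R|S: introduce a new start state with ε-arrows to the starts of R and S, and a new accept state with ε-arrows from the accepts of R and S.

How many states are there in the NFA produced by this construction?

Recursing over subexpressions:
Each of the 4 symbol leaves contributes a 2-state fragment.
  r | p : 6 states
  (r | p)·r : 7 states
  (r | p)·r | r : 11 states

11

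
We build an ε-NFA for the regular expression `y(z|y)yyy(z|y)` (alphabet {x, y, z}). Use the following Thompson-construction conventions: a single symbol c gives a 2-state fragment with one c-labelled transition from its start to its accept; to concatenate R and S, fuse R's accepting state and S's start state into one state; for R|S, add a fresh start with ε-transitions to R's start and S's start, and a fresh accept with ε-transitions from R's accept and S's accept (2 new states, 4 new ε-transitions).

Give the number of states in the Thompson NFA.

Bottom-up over the parse tree:
Each of the 8 symbol leaves contributes a 2-state fragment.
  z|y = 6 states
  z|y = 6 states
  y(z|y)yyy(z|y) = 15 states

15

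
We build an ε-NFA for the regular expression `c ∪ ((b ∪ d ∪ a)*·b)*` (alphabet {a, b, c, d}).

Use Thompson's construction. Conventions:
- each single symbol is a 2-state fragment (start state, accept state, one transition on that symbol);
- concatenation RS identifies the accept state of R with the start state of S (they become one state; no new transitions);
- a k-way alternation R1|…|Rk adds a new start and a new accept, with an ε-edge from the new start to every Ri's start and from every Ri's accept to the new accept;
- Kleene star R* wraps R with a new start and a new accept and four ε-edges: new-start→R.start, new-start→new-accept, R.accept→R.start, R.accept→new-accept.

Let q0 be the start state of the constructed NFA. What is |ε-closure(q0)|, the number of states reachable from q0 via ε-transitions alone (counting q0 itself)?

11

Let C(F) = |ε-closure(F.start)| within fragment F, and note whether F accepts ε. Symbol fragments have C = 1 and do not accept ε. Then:
  b ∪ d ∪ a → new start ε-reaches every alternative's start; none of them accept ε, so the new accept is not reached: |ε-closure| = 1 + 1 + 1 + 1 = 4
  (b ∪ d ∪ a)* → |ε-closure| = 1 (new start) + 4 (body) + 1 (new accept) = 6
  (b ∪ d ∪ a)*·b → the left operand accepts ε, so the closure extends into the next operand (the shared merged state is already counted); |ε-closure| = 6 + (1−1) = 6
  ((b ∪ d ∪ a)*·b)* → |ε-closure| = 1 (new start) + 6 (body) + 1 (new accept) = 8
  c ∪ ((b ∪ d ∪ a)*·b)* → new start ε-reaches every alternative's start; at least one alternative accepts ε, so the union's new accept is reached too: |ε-closure| = 1 + 1 + 8 + 1 = 11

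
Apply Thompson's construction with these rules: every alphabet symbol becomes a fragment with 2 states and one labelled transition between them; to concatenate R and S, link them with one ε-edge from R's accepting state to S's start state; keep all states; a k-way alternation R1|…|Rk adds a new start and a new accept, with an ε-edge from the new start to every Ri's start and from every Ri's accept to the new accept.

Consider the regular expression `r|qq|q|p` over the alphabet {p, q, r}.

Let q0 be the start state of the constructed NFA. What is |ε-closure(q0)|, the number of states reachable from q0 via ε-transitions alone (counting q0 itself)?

5

Work bottom-up. For each fragment F, track |ε-closure(F.start)| and whether F's accept lies in that closure (i.e. whether F accepts ε). A single-symbol fragment has closure size 1 and does not accept ε.
  qq : same as the first factor's closure: |ε-closure| = 1
  r|qq|q|p : new start ε-reaches every alternative's start; none of them accept ε, so the new accept is not reached: |ε-closure| = 1 + 1 + 1 + 1 + 1 = 5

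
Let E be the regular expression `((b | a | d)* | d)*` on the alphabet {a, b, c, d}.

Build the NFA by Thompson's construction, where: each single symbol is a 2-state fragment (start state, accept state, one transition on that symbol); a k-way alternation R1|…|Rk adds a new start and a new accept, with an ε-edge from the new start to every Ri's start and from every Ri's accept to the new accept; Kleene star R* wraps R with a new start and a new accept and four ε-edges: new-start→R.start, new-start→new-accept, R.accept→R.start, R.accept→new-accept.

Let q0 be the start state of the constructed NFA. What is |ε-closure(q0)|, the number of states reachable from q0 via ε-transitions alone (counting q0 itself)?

11

Compute the ε-closure size of each fragment's start state recursively; a symbol fragment's start has no outgoing ε-edge, so its closure is just itself (size 1).
  b | a | d — new start ε-reaches every alternative's start; none of them accept ε, so the new accept is not reached: |closure| = 1 + 1 + 1 + 1 = 4
  (b | a | d)* — new start has ε-edges to the inner start and to the new accept, so |closure| = 2 + 4 = 6
  (b | a | d)* | d — new start ε-reaches every alternative's start; at least one alternative accepts ε, so the union's new accept is reached too: |closure| = 1 + 6 + 1 + 1 = 9
  ((b | a | d)* | d)* — the star's fresh start ε-reaches both the body's start and the fresh accept: |closure| = 2 + 9 = 11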